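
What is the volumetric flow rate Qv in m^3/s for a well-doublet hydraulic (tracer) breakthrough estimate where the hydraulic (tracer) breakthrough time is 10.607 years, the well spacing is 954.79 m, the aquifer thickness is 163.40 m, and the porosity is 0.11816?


Qv = pi*hr*phi*L^2 / (3*t_bt*365.25*86400)
Qv = pi*163.40*0.11816*954.79^2 / (3*10.607*365.25*86400)
Qv = 0.055064 m^3/s


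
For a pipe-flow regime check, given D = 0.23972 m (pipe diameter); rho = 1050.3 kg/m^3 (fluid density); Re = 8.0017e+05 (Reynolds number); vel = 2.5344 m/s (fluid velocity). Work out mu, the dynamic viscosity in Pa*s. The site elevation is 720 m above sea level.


mu = rho * vel * D / Re
mu = 1050.3 * 2.5344 * 0.23972 / 8.0017e+05
mu = 0.00079746 Pa*s


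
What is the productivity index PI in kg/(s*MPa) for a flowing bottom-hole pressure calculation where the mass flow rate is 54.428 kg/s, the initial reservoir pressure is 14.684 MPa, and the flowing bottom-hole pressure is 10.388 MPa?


PI = mdot / (P_i - P_wf)
PI = 54.428 / (14.684 - 10.388)
PI = 12.669 kg/(s*MPa)


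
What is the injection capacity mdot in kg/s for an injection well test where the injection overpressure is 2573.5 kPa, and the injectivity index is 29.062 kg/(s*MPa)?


mdot = II * dP / 1000
mdot = 29.062 * 2573.5 / 1000
mdot = 74.791 kg/s


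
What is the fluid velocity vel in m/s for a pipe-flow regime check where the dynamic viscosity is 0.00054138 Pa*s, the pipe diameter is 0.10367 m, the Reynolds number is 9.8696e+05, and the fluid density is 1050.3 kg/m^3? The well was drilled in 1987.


vel = Re * mu / (rho * D)
vel = 9.8696e+05 * 0.00054138 / (1050.3 * 0.10367)
vel = 4.9072 m/s


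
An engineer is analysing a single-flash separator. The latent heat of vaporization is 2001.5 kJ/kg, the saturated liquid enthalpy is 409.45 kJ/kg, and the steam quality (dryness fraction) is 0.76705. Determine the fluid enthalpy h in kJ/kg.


h = hf + x * hfg
h = 409.45 + 0.76705 * 2001.5
h = 1944.7 kJ/kg


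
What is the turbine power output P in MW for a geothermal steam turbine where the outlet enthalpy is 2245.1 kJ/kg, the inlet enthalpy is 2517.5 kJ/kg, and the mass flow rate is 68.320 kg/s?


P = mdot * (h_in - h_out) / 1000
P = 68.320 * (2517.5 - 2245.1) / 1000
P = 18.610 MW


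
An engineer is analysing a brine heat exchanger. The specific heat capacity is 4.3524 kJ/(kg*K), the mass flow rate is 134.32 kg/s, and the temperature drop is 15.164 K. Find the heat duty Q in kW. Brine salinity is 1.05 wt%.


Q = mdot * cp * dT / 1000
Q = 134.32 * 4.3524 * 15.164 / 1000
Q = 8.865092 MW
Convert: 8.865092 MW * 1000.0 = 8865.1 kW
Q = 8865.1 kW


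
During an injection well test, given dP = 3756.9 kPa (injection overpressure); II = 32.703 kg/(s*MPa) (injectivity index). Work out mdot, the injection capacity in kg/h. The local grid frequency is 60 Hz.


mdot = II * dP / 1000
mdot = 32.703 * 3756.9 / 1000
mdot = 122.8619 kg/s
Convert: 122.8619 kg/s * 3600.0 = 4.4230e+05 kg/h
mdot = 4.4230e+05 kg/h


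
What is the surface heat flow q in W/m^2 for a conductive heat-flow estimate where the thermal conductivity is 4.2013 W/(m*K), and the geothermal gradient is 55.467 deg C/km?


q = k * grad / 1000
q = 4.2013 * 55.467 / 1000
q = 0.23303 W/m^2


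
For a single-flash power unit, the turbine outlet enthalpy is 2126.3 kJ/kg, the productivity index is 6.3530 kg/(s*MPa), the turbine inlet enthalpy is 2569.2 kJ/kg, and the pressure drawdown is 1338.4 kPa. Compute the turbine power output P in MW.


Step 1: mdot = PI * dP / 1000 = 6.353 * 1338.4 / 1000 = 8.502855 kg/s
Step 2: P = mdot*(h_in - h_out)/1000 = 8.502855*(2569.2 - 2126.3)/1000 = 3.7659 MW
P = 3.7659 MW


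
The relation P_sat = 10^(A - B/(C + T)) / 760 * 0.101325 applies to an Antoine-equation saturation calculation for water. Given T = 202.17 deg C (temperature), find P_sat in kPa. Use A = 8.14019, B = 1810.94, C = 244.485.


P_sat = 10^(A - B/(C + T)) / 760 * 0.101325
P_sat = 10^(8.14019 - 1810.94/(244.485 + 202.17)) / 760 * 0.101325
P_sat = 1.624216 MPa
Convert: 1.624216 MPa * 1000.0 = 1624.2 kPa
P_sat = 1624.2 kPa


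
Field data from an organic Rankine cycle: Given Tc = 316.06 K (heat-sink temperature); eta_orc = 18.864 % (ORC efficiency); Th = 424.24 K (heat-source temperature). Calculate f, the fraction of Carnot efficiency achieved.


f = (eta_orc/100) / (1 - Tc/Th)
f = (18.864/100) / (1 - 316.06/424.24)
f = 0.73977


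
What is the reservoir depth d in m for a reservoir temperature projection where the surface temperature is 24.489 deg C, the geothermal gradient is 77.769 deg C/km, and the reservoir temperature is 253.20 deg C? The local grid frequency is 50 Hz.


d = (T_res - T_surf) / grad * 1000
d = (253.20 - 24.489) / 77.769 * 1000
d = 2940.9 m


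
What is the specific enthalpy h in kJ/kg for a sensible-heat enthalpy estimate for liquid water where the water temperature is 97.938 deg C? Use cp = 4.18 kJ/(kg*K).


h = cp * T
h = 4.18 * 97.938
h = 409.38 kJ/kg


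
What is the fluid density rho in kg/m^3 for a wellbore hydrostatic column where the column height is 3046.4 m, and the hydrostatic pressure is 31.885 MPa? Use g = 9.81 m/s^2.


rho = P * 1e6 / (g * h)
rho = 31.885 * 1e6 / (9.81 * 3046.4)
rho = 1066.9 kg/m^3


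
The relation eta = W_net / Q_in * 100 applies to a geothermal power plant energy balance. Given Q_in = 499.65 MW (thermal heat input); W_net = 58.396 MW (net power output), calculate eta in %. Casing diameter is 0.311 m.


eta = W_net / Q_in * 100
eta = 58.396 / 499.65 * 100
eta = 11.687 %


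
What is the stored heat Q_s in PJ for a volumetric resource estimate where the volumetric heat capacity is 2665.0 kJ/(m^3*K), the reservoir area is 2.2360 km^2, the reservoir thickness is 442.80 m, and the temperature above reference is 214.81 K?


Step 1: Vr = A*1e6*hr = 2.236*1e6*442.8 = 9.901008e+08 m^3
Step 2: Q_s = Vr*rhoc*dT/1e12 = 9.901008e+08*2665.0*214.81/1e12 = 566.80 PJ
Q_s = 566.80 PJ


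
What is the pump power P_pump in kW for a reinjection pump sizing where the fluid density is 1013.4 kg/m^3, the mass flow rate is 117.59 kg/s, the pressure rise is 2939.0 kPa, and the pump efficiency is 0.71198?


P_pump = mdot * dP / (rho * eta)
P_pump = 117.59 * 2939.0 / (1013.4 * 0.71198)
P_pump = 478.98 kW


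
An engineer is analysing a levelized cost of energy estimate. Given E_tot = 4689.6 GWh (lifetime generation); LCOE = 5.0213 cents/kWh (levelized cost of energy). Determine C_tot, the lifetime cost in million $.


C_tot = LCOE / 100 * E_tot
C_tot = 5.0213 / 100 * 4689.6
C_tot = 235.48 million $


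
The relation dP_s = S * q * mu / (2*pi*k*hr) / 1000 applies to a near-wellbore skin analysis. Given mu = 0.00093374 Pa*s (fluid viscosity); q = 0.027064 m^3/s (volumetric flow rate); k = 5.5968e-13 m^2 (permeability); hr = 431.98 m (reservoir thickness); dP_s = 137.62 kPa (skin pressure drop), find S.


S = dP_s * 1000 * 2*pi*k*hr / (q*mu)
S = 137.62 * 1000 * 2*pi*5.5968e-13*431.98 / (0.027064*0.00093374)
S = 8.2727


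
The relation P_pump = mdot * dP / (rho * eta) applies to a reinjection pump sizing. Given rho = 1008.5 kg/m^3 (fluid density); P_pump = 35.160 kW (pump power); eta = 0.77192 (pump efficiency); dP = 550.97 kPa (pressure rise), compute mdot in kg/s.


mdot = P_pump * rho * eta / dP
mdot = 35.160 * 1008.5 * 0.77192 / 550.97
mdot = 49.679 kg/s


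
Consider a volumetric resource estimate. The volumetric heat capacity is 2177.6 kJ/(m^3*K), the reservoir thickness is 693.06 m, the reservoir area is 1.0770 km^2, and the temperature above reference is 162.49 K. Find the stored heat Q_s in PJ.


Step 1: Vr = A*1e6*hr = 1.077*1e6*693.06 = 7.464256e+08 m^3
Step 2: Q_s = Vr*rhoc*dT/1e12 = 7.464256e+08*2177.6*162.49/1e12 = 264.11 PJ
Q_s = 264.11 PJ


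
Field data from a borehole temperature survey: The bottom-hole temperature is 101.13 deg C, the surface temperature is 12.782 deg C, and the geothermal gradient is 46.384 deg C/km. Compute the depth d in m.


d = (T_d - T_surf) / grad * 1000
d = (101.13 - 12.782) / 46.384 * 1000
d = 1904.7 m


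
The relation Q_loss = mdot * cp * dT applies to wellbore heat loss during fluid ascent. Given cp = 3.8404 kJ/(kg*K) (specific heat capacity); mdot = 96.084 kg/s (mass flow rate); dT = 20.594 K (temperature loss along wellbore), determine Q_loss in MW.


Q_loss = mdot * cp * dT
Q_loss = 96.084 * 3.8404 * 20.594
Q_loss = 7599.206 kW
Convert: 7599.206 kW * 0.001 = 7.5992 MW
Q_loss = 7.5992 MW


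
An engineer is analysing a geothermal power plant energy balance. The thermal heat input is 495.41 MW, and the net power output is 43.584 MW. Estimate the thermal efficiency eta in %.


eta = W_net / Q_in * 100
eta = 43.584 / 495.41 * 100
eta = 8.7976 %


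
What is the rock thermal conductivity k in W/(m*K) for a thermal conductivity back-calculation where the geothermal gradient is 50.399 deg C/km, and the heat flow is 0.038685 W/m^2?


k = q / (grad / 1000)
k = 0.038685 / (50.399 / 1000)
k = 0.76757 W/(m*K)


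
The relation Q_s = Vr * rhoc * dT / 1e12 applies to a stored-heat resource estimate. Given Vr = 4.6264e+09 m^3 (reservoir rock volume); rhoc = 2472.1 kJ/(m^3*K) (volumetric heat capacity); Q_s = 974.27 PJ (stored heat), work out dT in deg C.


dT = Q_s * 1e12 / (Vr * rhoc)
dT = 974.27 * 1e12 / (4.6264e+09 * 2472.1)
dT = 85.18637 K
Convert (temperature difference, 1 K = 1 deg C): 85.18637 K = 85.18637 deg C
dT = 85.186 deg C


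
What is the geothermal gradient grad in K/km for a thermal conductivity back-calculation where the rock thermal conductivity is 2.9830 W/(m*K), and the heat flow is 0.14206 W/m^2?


grad = q / k * 1000
grad = 0.14206 / 2.9830 * 1000
grad = 47.62320 deg C/km
Convert: 47.62320 deg C/km * 1.0 = 47.623 K/km
grad = 47.623 K/km


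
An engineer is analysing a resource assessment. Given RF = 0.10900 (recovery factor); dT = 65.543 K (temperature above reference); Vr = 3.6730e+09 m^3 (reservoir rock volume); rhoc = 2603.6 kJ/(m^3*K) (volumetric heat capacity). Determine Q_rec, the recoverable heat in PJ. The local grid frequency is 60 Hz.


Step 1: Q_s = Vr*rhoc*dT/1e12 = 3.6730e+09*2603.6*65.543/1e12 = 626.7892 PJ
Step 2: Q_rec = Q_s * RF = 626.7892 * 0.109 = 68.320 PJ
Q_rec = 68.320 PJ


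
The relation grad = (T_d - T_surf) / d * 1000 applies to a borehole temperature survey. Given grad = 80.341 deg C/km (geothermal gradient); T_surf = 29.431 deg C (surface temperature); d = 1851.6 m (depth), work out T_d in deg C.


T_d = T_surf + grad * d / 1000
T_d = 29.431 + 80.341 * 1851.6 / 1000
T_d = 178.19 deg C


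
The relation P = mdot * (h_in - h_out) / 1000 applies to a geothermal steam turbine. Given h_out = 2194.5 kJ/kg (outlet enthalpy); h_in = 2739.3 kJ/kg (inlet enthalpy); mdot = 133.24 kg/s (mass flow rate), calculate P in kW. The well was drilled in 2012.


P = mdot * (h_in - h_out) / 1000
P = 133.24 * (2739.3 - 2194.5) / 1000
P = 72.58915 MW
Convert: 72.58915 MW * 1000.0 = 72589 kW
P = 72589 kW


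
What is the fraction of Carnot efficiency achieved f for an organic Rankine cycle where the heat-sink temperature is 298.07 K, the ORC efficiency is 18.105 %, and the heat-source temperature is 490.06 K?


f = (eta_orc/100) / (1 - Tc/Th)
f = (18.105/100) / (1 - 298.07/490.06)
f = 0.46214


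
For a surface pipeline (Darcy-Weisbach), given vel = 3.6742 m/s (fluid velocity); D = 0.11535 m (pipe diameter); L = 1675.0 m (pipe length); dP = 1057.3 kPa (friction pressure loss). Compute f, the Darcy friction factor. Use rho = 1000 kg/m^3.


f = dP*1000 / ((L/D)*(rho*vel^2/2))
f = 1057.3*1000 / ((1675.0/0.11535)*(1000*3.6742^2/2))
f = 0.010787


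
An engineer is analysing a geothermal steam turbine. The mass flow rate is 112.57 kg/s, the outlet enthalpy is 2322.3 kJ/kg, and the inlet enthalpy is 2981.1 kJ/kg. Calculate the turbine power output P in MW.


P = mdot * (h_in - h_out) / 1000
P = 112.57 * (2981.1 - 2322.3) / 1000
P = 74.161 MW


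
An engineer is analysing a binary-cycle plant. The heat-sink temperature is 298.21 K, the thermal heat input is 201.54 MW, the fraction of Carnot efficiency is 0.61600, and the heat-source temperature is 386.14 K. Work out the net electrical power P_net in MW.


Step 1: eta = (1 - Tc/Th)*f = (1 - 298.21/386.14)*0.616 = 0.1402726
Step 2: P_net = eta * Q_in = 0.1402726 * 201.54 = 28.271 MW
P_net = 28.271 MW


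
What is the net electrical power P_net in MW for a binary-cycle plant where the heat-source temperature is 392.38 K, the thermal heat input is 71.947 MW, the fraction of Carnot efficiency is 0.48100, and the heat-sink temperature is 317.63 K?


Step 1: eta = (1 - Tc/Th)*f = (1 - 317.63/392.38)*0.481 = 0.09163247
Step 2: P_net = eta * Q_in = 0.09163247 * 71.947 = 6.5927 MW
P_net = 6.5927 MW


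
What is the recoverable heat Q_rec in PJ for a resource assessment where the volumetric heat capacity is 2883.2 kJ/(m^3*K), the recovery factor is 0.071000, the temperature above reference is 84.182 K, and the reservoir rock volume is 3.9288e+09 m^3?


Step 1: Q_s = Vr*rhoc*dT/1e12 = 3.9288e+09*2883.2*84.182/1e12 = 953.5730 PJ
Step 2: Q_rec = Q_s * RF = 953.5730 * 0.071 = 67.704 PJ
Q_rec = 67.704 PJ


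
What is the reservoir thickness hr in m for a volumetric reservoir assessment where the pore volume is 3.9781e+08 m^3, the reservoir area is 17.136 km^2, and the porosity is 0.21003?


hr = Vp / (A * 1e6 * phi)
hr = 3.9781e+08 / (17.136 * 1e6 * 0.21003)
hr = 110.53 m


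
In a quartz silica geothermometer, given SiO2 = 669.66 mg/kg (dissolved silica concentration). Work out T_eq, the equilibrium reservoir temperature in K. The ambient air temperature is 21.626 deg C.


T_eq = 1309 / (5.19 - log10(SiO2)) - 273.15
T_eq = 1309 / (5.19 - log10(669.66)) - 273.15
T_eq = 280.5384 deg C
Convert to K: 280.5384 + 273.15 = 553.69 K
T_eq = 553.69 K


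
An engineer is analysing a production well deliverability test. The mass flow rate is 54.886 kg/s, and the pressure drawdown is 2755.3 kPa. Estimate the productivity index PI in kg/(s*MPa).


PI = mdot * 1000 / dP
PI = 54.886 * 1000 / 2755.3
PI = 19.920 kg/(s*MPa)


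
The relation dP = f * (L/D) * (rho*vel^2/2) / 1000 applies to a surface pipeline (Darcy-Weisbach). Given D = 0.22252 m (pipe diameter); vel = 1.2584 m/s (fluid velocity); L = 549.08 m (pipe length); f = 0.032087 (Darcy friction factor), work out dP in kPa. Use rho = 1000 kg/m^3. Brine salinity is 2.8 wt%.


dP = f * (L/D) * (rho*vel^2/2) / 1000
dP = 0.032087 * (549.08/0.22252) * (1000*1.2584^2/2) / 1000
dP = 62.691 kPa


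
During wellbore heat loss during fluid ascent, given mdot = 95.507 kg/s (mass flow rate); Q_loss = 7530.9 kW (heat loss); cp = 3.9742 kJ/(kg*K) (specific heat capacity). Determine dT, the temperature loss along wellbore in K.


dT = Q_loss / (mdot * cp)
dT = 7530.9 / (95.507 * 3.9742)
dT = 19.841 K


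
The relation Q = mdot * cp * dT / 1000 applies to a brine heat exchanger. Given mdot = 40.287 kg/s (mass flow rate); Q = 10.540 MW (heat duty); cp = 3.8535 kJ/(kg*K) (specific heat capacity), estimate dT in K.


dT = Q * 1000 / (mdot * cp)
dT = 10.540 * 1000 / (40.287 * 3.8535)
dT = 67.892 K


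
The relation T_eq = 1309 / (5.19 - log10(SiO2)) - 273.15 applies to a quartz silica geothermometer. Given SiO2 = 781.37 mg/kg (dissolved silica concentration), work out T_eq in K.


T_eq = 1309 / (5.19 - log10(SiO2)) - 273.15
T_eq = 1309 / (5.19 - log10(781.37)) - 273.15
T_eq = 296.6882 deg C
Convert to K: 296.6882 + 273.15 = 569.84 K
T_eq = 569.84 K


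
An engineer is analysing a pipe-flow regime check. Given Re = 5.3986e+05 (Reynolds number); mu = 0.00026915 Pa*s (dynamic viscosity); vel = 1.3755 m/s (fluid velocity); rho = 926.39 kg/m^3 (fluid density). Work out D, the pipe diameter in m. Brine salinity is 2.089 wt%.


D = Re * mu / (rho * vel)
D = 5.3986e+05 * 0.00026915 / (926.39 * 1.3755)
D = 0.11403 m


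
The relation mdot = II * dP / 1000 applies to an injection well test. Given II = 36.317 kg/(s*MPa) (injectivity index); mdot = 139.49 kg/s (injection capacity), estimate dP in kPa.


dP = mdot * 1000 / II
dP = 139.49 * 1000 / 36.317
dP = 3840.9 kPa


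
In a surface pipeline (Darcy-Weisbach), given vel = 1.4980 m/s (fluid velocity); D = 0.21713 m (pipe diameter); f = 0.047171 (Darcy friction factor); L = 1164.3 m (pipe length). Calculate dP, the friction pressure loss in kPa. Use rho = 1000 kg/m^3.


dP = f * (L/D) * (rho*vel^2/2) / 1000
dP = 0.047171 * (1164.3/0.21713) * (1000*1.4980^2/2) / 1000
dP = 283.80 kPa


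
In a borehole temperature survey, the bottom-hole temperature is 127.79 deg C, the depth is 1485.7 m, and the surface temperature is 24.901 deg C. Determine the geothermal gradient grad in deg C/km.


grad = (T_d - T_surf) / d * 1000
grad = (127.79 - 24.901) / 1485.7 * 1000
grad = 69.253 deg C/km


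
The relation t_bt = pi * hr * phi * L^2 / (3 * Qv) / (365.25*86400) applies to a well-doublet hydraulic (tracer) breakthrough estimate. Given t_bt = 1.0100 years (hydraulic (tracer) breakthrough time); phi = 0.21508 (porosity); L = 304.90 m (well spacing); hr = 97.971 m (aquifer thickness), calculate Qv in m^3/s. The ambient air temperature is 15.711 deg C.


Qv = pi*hr*phi*L^2 / (3*t_bt*365.25*86400)
Qv = pi*97.971*0.21508*304.90^2 / (3*1.0100*365.25*86400)
Qv = 0.064360 m^3/s


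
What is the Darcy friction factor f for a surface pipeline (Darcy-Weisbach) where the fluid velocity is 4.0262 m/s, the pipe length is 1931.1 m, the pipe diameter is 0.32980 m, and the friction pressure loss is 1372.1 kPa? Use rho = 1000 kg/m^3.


f = dP*1000 / ((L/D)*(rho*vel^2/2))
f = 1372.1*1000 / ((1931.1/0.32980)*(1000*4.0262^2/2))
f = 0.028912


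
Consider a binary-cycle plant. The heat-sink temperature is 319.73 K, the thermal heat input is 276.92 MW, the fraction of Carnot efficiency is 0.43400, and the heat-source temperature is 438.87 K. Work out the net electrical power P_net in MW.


Step 1: eta = (1 - Tc/Th)*f = (1 - 319.73/438.87)*0.434 = 0.1178179
Step 2: P_net = eta * Q_in = 0.1178179 * 276.92 = 32.626 MW
P_net = 32.626 MW


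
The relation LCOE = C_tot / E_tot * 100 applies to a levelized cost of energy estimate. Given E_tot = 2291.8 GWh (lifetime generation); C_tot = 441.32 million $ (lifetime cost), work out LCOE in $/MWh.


LCOE = C_tot / E_tot * 100
LCOE = 441.32 / 2291.8 * 100
LCOE = 19.25648 cents/kWh
Convert: 19.25648 cents/kWh * 10.0 = 192.56 $/MWh
LCOE = 192.56 $/MWh


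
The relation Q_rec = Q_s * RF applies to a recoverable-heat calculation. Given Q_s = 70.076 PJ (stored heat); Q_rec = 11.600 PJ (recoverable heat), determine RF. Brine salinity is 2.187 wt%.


RF = Q_rec / Q_s
RF = 11.600 / 70.076
RF = 0.16553


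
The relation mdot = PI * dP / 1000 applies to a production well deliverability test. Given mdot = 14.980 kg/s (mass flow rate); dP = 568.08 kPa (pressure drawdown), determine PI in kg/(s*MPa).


PI = mdot * 1000 / dP
PI = 14.980 * 1000 / 568.08
PI = 26.370 kg/(s*MPa)


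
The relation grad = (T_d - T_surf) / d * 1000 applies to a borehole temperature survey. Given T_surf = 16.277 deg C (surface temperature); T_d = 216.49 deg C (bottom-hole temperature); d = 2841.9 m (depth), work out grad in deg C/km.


grad = (T_d - T_surf) / d * 1000
grad = (216.49 - 16.277) / 2841.9 * 1000
grad = 70.450 deg C/km


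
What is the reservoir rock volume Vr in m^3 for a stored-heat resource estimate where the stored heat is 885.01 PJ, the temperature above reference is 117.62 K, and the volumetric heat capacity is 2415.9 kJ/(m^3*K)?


Vr = Q_s * 1e12 / (rhoc * dT)
Vr = 885.01 * 1e12 / (2415.9 * 117.62)
Vr = 3.1145e+09 m^3


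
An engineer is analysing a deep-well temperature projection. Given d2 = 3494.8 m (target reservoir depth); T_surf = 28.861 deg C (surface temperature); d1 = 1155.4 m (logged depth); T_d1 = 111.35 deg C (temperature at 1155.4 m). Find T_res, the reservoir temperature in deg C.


Step 1: grad = (T_d1 - T_surf)/d1 * 1000 = (111.35 - 28.861)/1155.4 * 1000 = 71.39432 deg C/km
Step 2: T_res = T_surf + grad*d2/1000 = 28.861 + 71.39432*3494.8/1000 = 278.37 deg C
T_res = 278.37 deg C


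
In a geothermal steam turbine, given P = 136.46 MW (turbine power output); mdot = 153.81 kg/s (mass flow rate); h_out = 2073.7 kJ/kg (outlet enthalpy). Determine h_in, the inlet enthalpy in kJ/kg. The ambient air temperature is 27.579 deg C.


h_in = h_out + P * 1000 / mdot
h_in = 2073.7 + 136.46 * 1000 / 153.81
h_in = 2960.9 kJ/kg


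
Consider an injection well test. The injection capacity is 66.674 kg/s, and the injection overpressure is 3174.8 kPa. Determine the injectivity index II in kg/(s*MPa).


II = mdot * 1000 / dP
II = 66.674 * 1000 / 3174.8
II = 21.001 kg/(s*MPa)


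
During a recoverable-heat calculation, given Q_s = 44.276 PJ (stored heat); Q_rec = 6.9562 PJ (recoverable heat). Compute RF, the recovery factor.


RF = Q_rec / Q_s
RF = 6.9562 / 44.276
RF = 0.15711


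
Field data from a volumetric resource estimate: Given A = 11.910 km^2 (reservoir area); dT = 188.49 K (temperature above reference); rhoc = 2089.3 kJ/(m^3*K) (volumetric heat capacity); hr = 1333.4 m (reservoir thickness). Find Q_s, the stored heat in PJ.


Step 1: Vr = A*1e6*hr = 11.91*1e6*1333.4 = 1.588079e+10 m^3
Step 2: Q_s = Vr*rhoc*dT/1e12 = 1.588079e+10*2089.3*188.49/1e12 = 6254.0 PJ
Q_s = 6254.0 PJ


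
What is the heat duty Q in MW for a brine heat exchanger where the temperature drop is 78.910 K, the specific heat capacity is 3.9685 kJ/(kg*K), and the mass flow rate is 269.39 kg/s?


Q = mdot * cp * dT / 1000
Q = 269.39 * 3.9685 * 78.910 / 1000
Q = 84.361 MW


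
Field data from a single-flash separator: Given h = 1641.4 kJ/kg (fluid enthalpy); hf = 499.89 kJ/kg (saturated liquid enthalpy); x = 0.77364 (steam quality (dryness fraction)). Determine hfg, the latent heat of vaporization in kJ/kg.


hfg = (h - hf) / x
hfg = (1641.4 - 499.89) / 0.77364
hfg = 1475.5 kJ/kg


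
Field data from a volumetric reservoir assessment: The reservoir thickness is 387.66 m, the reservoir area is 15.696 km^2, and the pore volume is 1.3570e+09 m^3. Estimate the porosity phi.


phi = Vp / (A * 1e6 * hr)
phi = 1.3570e+09 / (15.696 * 1e6 * 387.66)
phi = 0.22302


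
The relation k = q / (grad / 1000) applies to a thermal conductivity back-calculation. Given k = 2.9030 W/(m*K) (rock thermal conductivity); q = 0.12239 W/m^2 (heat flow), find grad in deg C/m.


grad = q / k * 1000
grad = 0.12239 / 2.9030 * 1000
grad = 42.15983 deg C/km
Convert: 42.15983 deg C/km * 0.001 = 0.042160 deg C/m
grad = 0.042160 deg C/m


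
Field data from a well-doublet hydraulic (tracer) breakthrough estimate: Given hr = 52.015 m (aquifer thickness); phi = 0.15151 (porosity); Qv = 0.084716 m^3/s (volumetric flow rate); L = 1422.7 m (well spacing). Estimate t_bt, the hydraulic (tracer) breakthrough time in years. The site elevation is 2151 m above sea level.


t_bt = pi * hr * phi * L^2 / (3 * Qv) / (365.25*86400)
t_bt = pi * 52.015 * 0.15151 * 1422.7^2 / (3 * 0.084716) / (365.25*86400)
t_bt = 6.2482 years


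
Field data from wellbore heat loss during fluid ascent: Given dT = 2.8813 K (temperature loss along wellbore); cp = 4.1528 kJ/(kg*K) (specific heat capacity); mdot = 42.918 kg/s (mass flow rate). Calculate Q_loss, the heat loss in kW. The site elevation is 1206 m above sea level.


Q_loss = mdot * cp * dT
Q_loss = 42.918 * 4.1528 * 2.8813
Q_loss = 513.53 kW


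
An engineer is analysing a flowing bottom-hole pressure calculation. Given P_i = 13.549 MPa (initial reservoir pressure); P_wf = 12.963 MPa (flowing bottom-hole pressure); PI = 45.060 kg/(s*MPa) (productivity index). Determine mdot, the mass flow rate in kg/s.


mdot = (P_i - P_wf) * PI
mdot = (13.549 - 12.963) * 45.060
mdot = 26.405 kg/s


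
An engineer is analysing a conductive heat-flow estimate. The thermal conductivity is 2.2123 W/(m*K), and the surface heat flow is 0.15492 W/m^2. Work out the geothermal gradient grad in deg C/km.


grad = q * 1000 / k
grad = 0.15492 * 1000 / 2.2123
grad = 70.027 deg C/km


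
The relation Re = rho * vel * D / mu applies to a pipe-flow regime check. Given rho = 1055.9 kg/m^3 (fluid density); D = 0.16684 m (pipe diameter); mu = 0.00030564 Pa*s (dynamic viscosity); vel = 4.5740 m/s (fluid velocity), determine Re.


Re = rho * vel * D / mu
Re = 1055.9 * 4.5740 * 0.16684 / 0.00030564
Re = 2.6364e+06


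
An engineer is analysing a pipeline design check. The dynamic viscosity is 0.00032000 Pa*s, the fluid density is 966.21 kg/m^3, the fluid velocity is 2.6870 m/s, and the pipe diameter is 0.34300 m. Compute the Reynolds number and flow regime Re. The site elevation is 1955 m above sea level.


Step 1: Re = rho*vel*D/mu = 966.21*2.687*0.343/0.00032 = 2.7828e+06
Step 2: Re = 2.7828e+06 > 4000, so flow is turbulent.
Re = 2.7828e+06 (turbulent)


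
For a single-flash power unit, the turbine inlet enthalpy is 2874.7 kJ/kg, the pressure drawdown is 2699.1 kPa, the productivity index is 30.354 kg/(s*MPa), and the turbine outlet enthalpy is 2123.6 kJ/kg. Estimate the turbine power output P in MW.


Step 1: mdot = PI * dP / 1000 = 30.354 * 2699.1 / 1000 = 81.92848 kg/s
Step 2: P = mdot*(h_in - h_out)/1000 = 81.92848*(2874.7 - 2123.6)/1000 = 61.536 MW
P = 61.536 MW


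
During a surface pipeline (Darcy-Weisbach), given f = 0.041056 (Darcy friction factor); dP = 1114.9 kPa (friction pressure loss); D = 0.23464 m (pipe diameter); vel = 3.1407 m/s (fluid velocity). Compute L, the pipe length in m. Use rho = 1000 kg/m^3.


L = dP*1000*D / (f*rho*vel^2/2)
L = 1114.9*1000*0.23464 / (0.041056*1000*3.1407^2/2)
L = 1291.9 m


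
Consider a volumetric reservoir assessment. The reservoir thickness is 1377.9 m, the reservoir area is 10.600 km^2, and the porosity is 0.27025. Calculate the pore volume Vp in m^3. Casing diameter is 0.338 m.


Vp = A * 1e6 * hr * phi
Vp = 10.600 * 1e6 * 1377.9 * 0.27025
Vp = 3.9472e+09 m^3


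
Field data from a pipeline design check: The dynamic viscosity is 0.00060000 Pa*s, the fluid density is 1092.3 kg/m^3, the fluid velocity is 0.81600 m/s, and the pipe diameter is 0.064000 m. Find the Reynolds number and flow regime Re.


Step 1: Re = rho*vel*D/mu = 1092.3*0.816*0.064/0.0006 = 95074
Step 2: Re = 95074 > 4000, so flow is turbulent.
Re = 95074 (turbulent)


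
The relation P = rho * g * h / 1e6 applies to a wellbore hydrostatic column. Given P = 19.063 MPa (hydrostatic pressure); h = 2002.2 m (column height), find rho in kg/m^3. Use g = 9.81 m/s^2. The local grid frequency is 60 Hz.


rho = P * 1e6 / (g * h)
rho = 19.063 * 1e6 / (9.81 * 2002.2)
rho = 970.54 kg/m^3


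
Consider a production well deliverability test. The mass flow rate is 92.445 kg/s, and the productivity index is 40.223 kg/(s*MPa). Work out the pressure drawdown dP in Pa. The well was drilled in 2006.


dP = mdot * 1000 / PI
dP = 92.445 * 1000 / 40.223
dP = 2298.312 kPa
Convert: 2298.312 kPa * 1000.0 = 2.2983e+06 Pa
dP = 2.2983e+06 Pa


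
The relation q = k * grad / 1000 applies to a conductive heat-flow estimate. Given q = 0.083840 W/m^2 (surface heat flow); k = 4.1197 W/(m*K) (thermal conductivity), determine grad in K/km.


grad = q * 1000 / k
grad = 0.083840 * 1000 / 4.1197
grad = 20.35100 deg C/km
Convert: 20.35100 deg C/km * 1.0 = 20.351 K/km
grad = 20.351 K/km


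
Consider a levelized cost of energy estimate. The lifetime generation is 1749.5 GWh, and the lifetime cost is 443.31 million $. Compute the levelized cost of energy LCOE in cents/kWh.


LCOE = C_tot / E_tot * 100
LCOE = 443.31 / 1749.5 * 100
LCOE = 25.339 cents/kWh


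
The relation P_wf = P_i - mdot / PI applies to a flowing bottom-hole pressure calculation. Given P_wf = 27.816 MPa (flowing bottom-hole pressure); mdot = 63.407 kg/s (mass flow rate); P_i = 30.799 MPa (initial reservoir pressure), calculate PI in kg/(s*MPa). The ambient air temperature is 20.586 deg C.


PI = mdot / (P_i - P_wf)
PI = 63.407 / (30.799 - 27.816)
PI = 21.256 kg/(s*MPa)


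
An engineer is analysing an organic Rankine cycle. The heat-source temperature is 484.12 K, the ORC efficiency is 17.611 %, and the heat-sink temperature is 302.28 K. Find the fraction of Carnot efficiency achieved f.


f = (eta_orc/100) / (1 - Tc/Th)
f = (17.611/100) / (1 - 302.28/484.12)
f = 0.46886


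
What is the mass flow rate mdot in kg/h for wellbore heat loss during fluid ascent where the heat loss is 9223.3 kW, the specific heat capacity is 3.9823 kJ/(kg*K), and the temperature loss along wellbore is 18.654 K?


mdot = Q_loss / (cp * dT)
mdot = 9223.3 / (3.9823 * 18.654)
mdot = 124.1596 kg/s
Convert: 124.1596 kg/s * 3600.0 = 4.4697e+05 kg/h
mdot = 4.4697e+05 kg/h


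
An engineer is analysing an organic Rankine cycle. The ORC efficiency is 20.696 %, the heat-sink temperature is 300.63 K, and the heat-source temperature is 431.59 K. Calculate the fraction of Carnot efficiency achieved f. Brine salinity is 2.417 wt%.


f = (eta_orc/100) / (1 - Tc/Th)
f = (20.696/100) / (1 - 300.63/431.59)
f = 0.68205


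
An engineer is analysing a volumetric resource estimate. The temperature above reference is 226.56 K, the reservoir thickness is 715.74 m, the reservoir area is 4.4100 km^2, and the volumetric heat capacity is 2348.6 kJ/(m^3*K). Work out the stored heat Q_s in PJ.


Step 1: Vr = A*1e6*hr = 4.41*1e6*715.74 = 3.156413e+09 m^3
Step 2: Q_s = Vr*rhoc*dT/1e12 = 3.156413e+09*2348.6*226.56/1e12 = 1679.5 PJ
Q_s = 1679.5 PJ


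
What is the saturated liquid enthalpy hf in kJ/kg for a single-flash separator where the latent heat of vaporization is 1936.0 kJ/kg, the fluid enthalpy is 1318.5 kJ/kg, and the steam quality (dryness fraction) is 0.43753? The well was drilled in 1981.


hf = h - x * hfg
hf = 1318.5 - 0.43753 * 1936.0
hf = 471.44 kJ/kg


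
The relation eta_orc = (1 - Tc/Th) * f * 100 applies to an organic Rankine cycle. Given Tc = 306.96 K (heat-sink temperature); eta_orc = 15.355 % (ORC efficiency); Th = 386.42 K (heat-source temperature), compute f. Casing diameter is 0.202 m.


f = (eta_orc/100) / (1 - Tc/Th)
f = (15.355/100) / (1 - 306.96/386.42)
f = 0.74673


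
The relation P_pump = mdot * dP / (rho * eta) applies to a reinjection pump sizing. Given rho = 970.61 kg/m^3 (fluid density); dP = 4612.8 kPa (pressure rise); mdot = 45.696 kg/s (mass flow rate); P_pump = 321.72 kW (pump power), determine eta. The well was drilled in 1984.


eta = mdot * dP / (rho * P_pump)
eta = 45.696 * 4612.8 / (970.61 * 321.72)
eta = 0.67503


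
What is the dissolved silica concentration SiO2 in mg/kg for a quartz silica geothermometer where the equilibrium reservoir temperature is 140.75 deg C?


SiO2 = 10^(5.19 - 1309/(T_eq + 273.15))
SiO2 = 10^(5.19 - 1309/(140.75 + 273.15))
SiO2 = 106.51 mg/kg


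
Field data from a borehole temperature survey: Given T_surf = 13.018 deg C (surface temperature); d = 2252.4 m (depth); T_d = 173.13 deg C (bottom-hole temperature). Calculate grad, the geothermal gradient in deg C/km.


grad = (T_d - T_surf) / d * 1000
grad = (173.13 - 13.018) / 2252.4 * 1000
grad = 71.085 deg C/km


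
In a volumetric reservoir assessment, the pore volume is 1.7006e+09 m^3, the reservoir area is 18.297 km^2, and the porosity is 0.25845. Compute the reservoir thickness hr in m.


hr = Vp / (A * 1e6 * phi)
hr = 1.7006e+09 / (18.297 * 1e6 * 0.25845)
hr = 359.62 m


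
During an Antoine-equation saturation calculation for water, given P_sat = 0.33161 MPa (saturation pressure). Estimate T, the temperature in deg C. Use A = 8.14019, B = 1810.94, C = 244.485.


T = B / (A - log10(P_sat * 760 / 0.101325)) - C
T = 1810.94 / (8.14019 - log10(0.33161 * 760 / 0.101325)) - 244.485
T = 137.21 deg C


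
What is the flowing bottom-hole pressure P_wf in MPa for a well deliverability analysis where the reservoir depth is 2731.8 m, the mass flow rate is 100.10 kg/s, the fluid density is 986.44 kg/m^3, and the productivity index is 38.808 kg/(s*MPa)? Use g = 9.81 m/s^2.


Step 1: P_i = rho*g*h/1e6 = 986.44*9.81*2731.8/1e6 = 26.43556 MPa
Step 2: P_wf = P_i - mdot/PI = 26.43556 - 100.1/38.808 = 23.856 MPa
P_wf = 23.856 MPa


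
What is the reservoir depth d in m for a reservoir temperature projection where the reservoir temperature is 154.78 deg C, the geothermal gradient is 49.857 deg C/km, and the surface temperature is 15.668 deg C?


d = (T_res - T_surf) / grad * 1000
d = (154.78 - 15.668) / 49.857 * 1000
d = 2790.2 m


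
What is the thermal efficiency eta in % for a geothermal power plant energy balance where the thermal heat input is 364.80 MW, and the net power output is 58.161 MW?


eta = W_net / Q_in * 100
eta = 58.161 / 364.80 * 100
eta = 15.943 %


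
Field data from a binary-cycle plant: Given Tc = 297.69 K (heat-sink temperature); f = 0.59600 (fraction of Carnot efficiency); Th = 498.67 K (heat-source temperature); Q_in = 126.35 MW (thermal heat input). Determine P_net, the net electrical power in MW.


Step 1: eta = (1 - Tc/Th)*f = (1 - 297.69/498.67)*0.596 = 0.2402071
Step 2: P_net = eta * Q_in = 0.2402071 * 126.35 = 30.350 MW
P_net = 30.350 MW


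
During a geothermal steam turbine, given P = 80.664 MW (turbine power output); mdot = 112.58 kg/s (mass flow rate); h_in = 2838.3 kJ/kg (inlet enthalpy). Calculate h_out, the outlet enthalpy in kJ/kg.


h_out = h_in - P * 1000 / mdot
h_out = 2838.3 - 80.664 * 1000 / 112.58
h_out = 2121.8 kJ/kg


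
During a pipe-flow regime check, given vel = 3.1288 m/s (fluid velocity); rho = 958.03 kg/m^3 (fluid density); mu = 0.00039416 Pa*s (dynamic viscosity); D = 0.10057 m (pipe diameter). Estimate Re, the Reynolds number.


Re = rho * vel * D / mu
Re = 958.03 * 3.1288 * 0.10057 / 0.00039416
Re = 7.6481e+05


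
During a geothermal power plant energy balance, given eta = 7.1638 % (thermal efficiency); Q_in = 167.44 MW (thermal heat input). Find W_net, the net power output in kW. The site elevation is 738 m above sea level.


W_net = eta / 100 * Q_in
W_net = 7.1638 / 100 * 167.44
W_net = 11.99507 MW
Convert: 11.99507 MW * 1000.0 = 11995 kW
W_net = 11995 kW


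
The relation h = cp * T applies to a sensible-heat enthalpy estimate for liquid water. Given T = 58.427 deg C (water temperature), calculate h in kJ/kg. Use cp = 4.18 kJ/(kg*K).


h = cp * T
h = 4.18 * 58.427
h = 244.22 kJ/kg


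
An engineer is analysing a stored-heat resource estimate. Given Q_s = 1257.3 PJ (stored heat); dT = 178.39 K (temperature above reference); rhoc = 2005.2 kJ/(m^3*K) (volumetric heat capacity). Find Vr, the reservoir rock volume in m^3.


Vr = Q_s * 1e12 / (rhoc * dT)
Vr = 1257.3 * 1e12 / (2005.2 * 178.39)
Vr = 3.5149e+09 m^3


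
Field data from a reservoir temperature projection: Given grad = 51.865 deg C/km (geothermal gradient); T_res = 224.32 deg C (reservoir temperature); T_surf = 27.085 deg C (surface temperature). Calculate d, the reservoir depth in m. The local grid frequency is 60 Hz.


d = (T_res - T_surf) / grad * 1000
d = (224.32 - 27.085) / 51.865 * 1000
d = 3802.9 m


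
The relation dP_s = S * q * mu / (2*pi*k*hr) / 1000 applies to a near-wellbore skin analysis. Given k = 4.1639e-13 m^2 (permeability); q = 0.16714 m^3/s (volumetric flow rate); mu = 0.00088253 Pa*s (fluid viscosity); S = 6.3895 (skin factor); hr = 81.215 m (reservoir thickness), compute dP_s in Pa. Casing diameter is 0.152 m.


dP_s = S * q * mu / (2*pi*k*hr) / 1000
dP_s = 6.3895 * 0.16714 * 0.00088253 / (2*pi*4.1639e-13*81.215) / 1000
dP_s = 4435.681 kPa
Convert: 4435.681 kPa * 1000.0 = 4.4357e+06 Pa
dP_s = 4.4357e+06 Pa


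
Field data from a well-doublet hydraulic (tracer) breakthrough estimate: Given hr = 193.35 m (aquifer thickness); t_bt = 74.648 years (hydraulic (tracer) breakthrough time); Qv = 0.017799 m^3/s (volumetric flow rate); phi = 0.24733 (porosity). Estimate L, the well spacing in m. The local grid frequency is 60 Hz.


L = sqrt(t_bt*365.25*86400*3*Qv / (pi*hr*phi))
L = sqrt(74.648*365.25*86400*3*0.017799 / (pi*193.35*0.24733))
L = 915.03 m


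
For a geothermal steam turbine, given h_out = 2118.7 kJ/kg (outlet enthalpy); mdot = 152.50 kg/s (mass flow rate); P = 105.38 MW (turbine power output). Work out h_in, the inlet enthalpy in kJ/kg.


h_in = h_out + P * 1000 / mdot
h_in = 2118.7 + 105.38 * 1000 / 152.50
h_in = 2809.7 kJ/kg


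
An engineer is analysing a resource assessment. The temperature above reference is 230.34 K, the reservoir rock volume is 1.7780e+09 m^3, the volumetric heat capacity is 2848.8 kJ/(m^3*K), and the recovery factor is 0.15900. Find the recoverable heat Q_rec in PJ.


Step 1: Q_s = Vr*rhoc*dT/1e12 = 1.7780e+09*2848.8*230.34/1e12 = 1166.710 PJ
Step 2: Q_rec = Q_s * RF = 1166.710 * 0.159 = 185.51 PJ
Q_rec = 185.51 PJ


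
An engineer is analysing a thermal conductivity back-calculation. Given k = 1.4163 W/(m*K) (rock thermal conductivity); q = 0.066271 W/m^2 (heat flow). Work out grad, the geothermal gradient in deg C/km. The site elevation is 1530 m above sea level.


grad = q / k * 1000
grad = 0.066271 / 1.4163 * 1000
grad = 46.792 deg C/km


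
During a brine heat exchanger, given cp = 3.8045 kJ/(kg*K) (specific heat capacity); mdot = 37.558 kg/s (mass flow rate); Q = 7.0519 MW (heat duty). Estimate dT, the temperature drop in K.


dT = Q * 1000 / (mdot * cp)
dT = 7.0519 * 1000 / (37.558 * 3.8045)
dT = 49.352 K


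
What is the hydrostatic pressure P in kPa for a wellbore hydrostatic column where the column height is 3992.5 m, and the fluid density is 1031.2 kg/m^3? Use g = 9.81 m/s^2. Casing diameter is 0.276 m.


P = rho * g * h / 1e6
P = 1031.2 * 9.81 * 3992.5 / 1e6
P = 40.38842 MPa
Convert: 40.38842 MPa * 1000.0 = 40388 kPa
P = 40388 kPa


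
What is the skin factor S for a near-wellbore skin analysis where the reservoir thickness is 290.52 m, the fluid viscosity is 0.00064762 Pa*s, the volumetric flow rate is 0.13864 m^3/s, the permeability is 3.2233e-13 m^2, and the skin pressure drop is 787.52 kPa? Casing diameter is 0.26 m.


S = dP_s * 1000 * 2*pi*k*hr / (q*mu)
S = 787.52 * 1000 * 2*pi*3.2233e-13*290.52 / (0.13864*0.00064762)
S = 5.1607


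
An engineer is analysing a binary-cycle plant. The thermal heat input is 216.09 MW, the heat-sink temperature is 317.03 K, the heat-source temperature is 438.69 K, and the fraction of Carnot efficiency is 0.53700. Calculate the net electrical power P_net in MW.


Step 1: eta = (1 - Tc/Th)*f = (1 - 317.03/438.69)*0.537 = 0.1489239
Step 2: P_net = eta * Q_in = 0.1489239 * 216.09 = 32.181 MW
P_net = 32.181 MW


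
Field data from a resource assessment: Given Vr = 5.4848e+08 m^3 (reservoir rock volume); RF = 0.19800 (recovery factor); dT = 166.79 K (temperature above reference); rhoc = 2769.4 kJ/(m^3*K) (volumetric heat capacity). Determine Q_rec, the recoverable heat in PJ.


Step 1: Q_s = Vr*rhoc*dT/1e12 = 5.4848e+08*2769.4*166.79/1e12 = 253.3474 PJ
Step 2: Q_rec = Q_s * RF = 253.3474 * 0.198 = 50.163 PJ
Q_rec = 50.163 PJ


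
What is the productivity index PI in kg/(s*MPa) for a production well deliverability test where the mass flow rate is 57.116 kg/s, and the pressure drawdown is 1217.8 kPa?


PI = mdot * 1000 / dP
PI = 57.116 * 1000 / 1217.8
PI = 46.901 kg/(s*MPa)


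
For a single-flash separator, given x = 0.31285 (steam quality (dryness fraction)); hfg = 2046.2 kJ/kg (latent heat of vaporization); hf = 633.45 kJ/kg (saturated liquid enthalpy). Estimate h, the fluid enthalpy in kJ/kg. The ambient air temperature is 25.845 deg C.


h = hf + x * hfg
h = 633.45 + 0.31285 * 2046.2
h = 1273.6 kJ/kg


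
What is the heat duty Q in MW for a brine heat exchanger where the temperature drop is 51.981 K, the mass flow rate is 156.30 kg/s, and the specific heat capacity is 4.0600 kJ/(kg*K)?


Q = mdot * cp * dT / 1000
Q = 156.30 * 4.0600 * 51.981 / 1000
Q = 32.986 MW


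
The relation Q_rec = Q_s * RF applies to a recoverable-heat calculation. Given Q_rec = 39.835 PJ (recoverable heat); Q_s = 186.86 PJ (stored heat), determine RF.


RF = Q_rec / Q_s
RF = 39.835 / 186.86
RF = 0.21318
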